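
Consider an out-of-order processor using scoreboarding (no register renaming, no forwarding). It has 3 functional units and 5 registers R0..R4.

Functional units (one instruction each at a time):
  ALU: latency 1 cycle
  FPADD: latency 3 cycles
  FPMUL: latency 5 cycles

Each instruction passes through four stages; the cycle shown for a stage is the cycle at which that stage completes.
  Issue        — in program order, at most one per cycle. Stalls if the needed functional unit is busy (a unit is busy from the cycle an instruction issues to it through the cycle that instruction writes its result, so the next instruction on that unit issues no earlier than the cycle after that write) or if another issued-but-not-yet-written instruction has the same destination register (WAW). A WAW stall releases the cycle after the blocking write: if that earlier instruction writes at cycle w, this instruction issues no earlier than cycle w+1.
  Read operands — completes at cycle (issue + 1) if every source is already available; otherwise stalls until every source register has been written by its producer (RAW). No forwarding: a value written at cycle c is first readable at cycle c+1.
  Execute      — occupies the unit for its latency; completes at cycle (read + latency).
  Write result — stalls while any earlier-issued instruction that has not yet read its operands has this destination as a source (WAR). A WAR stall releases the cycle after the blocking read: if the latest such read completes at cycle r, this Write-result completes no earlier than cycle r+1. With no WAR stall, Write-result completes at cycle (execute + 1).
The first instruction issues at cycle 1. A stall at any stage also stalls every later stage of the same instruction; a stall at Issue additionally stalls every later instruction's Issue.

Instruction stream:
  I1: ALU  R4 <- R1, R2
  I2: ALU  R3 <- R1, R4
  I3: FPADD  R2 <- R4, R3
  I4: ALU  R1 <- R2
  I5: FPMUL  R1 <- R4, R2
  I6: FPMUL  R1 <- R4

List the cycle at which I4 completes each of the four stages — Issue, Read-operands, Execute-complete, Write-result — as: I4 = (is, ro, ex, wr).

I4 = (9, 14, 15, 16)

  I1 | 1 | 2 | 3 | 4
  I2 | 5 | 6 | 7 | 8   struct: ALU busy until I1 writes@4
  I3 | 6 | 9 | 12 | 13   RAW R3: wait I2 write@8
  I4 | 9 | 14 | 15 | 16   struct: ALU busy until I2 writes@8 · RAW R2: wait I3 write@13
  I5 | 17 | 18 | 23 | 24   WAW R1: wait I4 write@16
  I6 | 25 | 26 | 31 | 32   struct: FPMUL busy until I5 writes@24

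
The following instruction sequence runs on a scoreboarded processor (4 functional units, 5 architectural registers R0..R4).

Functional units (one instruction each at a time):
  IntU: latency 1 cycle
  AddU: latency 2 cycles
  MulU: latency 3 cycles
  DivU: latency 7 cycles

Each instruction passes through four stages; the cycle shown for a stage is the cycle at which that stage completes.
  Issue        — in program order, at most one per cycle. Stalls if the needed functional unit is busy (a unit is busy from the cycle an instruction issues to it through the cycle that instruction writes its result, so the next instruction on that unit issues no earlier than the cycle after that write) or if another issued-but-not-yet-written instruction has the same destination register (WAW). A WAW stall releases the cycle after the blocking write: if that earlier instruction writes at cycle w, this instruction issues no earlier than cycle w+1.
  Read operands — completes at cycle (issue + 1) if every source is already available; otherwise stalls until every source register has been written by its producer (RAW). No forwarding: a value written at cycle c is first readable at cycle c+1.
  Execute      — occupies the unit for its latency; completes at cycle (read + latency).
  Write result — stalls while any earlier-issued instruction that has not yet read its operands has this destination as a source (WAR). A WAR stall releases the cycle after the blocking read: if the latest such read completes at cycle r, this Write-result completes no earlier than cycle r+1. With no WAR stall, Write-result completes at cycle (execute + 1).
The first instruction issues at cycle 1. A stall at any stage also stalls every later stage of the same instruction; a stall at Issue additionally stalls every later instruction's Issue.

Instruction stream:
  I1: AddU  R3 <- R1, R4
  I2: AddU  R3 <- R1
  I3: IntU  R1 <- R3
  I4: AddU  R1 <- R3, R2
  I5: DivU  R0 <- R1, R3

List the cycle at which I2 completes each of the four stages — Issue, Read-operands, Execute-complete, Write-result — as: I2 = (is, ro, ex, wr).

I2 = (6, 7, 9, 10)

cycle 1: I1→AddU
cycle 2: I1 RO
cycle 4: I1 EX
cycle 5: I1 WR R3
cycle 6: I2→AddU
cycle 7: I2 RO · I3→IntU
cycle 9: I2 EX
cycle 10: I2 WR R3
cycle 11: I3 RO
cycle 12: I3 EX
cycle 13: I3 WR R1
cycle 14: I4→AddU
cycle 15: I4 RO · I5→DivU
cycle 17: I4 EX
cycle 18: I4 WR R1
cycle 19: I5 RO
cycle 26: I5 EX
cycle 27: I5 WR R0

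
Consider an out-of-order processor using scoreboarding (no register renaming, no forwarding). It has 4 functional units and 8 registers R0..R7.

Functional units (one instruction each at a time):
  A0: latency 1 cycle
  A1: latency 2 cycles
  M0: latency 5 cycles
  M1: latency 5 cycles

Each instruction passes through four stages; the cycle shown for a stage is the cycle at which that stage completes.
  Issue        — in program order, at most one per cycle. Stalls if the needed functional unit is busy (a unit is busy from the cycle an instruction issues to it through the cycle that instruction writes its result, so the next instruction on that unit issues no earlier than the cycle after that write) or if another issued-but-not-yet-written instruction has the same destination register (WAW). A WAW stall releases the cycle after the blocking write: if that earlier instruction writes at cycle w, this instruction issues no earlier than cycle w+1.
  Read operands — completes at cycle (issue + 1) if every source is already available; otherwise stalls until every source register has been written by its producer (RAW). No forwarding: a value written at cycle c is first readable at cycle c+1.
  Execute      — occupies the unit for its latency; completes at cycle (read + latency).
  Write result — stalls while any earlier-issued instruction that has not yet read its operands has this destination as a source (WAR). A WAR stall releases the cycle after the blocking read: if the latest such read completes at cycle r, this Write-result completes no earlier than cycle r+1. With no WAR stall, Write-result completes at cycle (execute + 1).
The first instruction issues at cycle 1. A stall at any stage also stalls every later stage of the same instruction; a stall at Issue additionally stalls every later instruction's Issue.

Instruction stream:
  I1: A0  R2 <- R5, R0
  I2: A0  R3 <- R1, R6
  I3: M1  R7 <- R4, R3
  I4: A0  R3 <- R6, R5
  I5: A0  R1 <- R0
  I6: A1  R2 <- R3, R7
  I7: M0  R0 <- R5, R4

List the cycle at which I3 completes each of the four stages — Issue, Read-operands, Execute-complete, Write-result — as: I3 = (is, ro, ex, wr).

I3 = (6, 9, 14, 15)

I1: IS=1 RO=2 EX=3 WR=4
I2: IS=5 RO=6 EX=7 WR=8  [struct: A0 busy until I1 writes@4]
I3: IS=6 RO=9 EX=14 WR=15  [RAW R3: wait I2 write@8]
I4: IS=9 RO=10 EX=11 WR=12  [struct: A0 busy until I2 writes@8]
I5: IS=13 RO=14 EX=15 WR=16  [struct: A0 busy until I4 writes@12]
I6: IS=14 RO=16 EX=18 WR=19  [RAW R7: wait I3 write@15]
I7: IS=15 RO=16 EX=21 WR=22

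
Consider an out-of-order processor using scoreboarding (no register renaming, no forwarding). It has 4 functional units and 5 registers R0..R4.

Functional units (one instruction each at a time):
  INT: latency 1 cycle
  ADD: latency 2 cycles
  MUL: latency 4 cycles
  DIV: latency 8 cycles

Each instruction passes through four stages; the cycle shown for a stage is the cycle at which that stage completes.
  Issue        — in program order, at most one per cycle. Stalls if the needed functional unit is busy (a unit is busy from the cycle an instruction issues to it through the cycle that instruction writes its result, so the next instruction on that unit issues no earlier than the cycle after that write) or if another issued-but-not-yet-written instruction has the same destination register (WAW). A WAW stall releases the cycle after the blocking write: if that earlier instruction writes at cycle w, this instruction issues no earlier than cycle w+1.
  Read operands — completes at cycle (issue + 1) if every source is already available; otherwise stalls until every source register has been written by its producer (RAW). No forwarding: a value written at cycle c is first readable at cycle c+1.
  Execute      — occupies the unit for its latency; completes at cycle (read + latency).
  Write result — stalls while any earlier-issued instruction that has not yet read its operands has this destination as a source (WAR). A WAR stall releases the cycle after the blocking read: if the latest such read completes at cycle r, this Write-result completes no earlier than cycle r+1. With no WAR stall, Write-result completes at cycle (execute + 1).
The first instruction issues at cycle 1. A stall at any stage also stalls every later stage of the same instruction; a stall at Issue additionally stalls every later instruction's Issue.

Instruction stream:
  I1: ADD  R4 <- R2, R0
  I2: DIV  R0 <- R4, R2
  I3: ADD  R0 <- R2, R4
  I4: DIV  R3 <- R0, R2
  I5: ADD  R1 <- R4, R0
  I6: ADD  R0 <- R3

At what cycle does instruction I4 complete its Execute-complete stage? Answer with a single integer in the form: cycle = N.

t=1  issue I1 (ADD)
t=2  I1 read-ops, issue I2 (DIV)
t=4  I1 finished on ADD
t=5  I1→R4
t=6  I2 read-ops
t=14  I2 finished on DIV
t=15  I2→R0
t=16  issue I3 (ADD)
t=17  I3 read-ops, issue I4 (DIV)
t=19  I3 finished on ADD
t=20  I3→R0
t=21  I4 read-ops, issue I5 (ADD)
t=22  I5 read-ops
t=24  I5 finished on ADD
t=25  I5→R1
t=26  issue I6 (ADD)
t=29  I4 finished on DIV
t=30  I4→R3
t=31  I6 read-ops
t=33  I6 finished on ADD
t=34  I6→R0

cycle = 29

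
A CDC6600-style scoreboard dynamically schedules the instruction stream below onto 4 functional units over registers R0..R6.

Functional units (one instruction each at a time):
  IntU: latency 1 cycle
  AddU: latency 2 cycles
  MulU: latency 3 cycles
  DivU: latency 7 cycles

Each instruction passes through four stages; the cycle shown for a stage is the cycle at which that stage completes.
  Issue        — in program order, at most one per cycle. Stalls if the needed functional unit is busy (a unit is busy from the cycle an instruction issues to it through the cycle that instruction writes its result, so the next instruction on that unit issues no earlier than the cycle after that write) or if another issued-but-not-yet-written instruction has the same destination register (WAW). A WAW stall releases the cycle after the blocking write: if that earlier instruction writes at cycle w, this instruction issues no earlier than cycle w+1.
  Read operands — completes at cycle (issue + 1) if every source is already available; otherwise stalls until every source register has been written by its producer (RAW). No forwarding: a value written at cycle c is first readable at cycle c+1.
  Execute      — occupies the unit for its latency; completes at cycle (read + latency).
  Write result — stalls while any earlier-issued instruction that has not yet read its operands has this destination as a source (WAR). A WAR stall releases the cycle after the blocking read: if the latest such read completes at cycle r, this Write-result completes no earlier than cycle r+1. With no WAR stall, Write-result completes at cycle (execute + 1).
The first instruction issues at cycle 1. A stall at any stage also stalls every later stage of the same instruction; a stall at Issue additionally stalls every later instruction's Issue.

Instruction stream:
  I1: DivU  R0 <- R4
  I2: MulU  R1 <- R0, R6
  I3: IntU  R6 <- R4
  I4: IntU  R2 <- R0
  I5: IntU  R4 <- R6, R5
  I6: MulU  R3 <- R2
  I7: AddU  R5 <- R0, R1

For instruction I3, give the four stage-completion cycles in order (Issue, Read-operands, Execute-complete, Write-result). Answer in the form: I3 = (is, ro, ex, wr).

t=1  I1 issues→DivU
t=2  I1 reads · I2 issues→MulU
t=3  I3 issues→IntU
t=4  I3 reads
t=5  I3 exec-done
t=9  I1 exec-done
t=10  I1 writes R0
t=11  I2 reads
t=12  I3 writes R6
t=13  I4 issues→IntU
t=14  I2 exec-done · I4 reads
t=15  I2 writes R1 · I4 exec-done
t=16  I4 writes R2
t=17  I5 issues→IntU
t=18  I5 reads · I6 issues→MulU
t=19  I5 exec-done · I6 reads · I7 issues→AddU
t=20  I5 writes R4 · I7 reads
t=22  I6 exec-done · I7 exec-done
t=23  I6 writes R3 · I7 writes R5

I3 = (3, 4, 5, 12)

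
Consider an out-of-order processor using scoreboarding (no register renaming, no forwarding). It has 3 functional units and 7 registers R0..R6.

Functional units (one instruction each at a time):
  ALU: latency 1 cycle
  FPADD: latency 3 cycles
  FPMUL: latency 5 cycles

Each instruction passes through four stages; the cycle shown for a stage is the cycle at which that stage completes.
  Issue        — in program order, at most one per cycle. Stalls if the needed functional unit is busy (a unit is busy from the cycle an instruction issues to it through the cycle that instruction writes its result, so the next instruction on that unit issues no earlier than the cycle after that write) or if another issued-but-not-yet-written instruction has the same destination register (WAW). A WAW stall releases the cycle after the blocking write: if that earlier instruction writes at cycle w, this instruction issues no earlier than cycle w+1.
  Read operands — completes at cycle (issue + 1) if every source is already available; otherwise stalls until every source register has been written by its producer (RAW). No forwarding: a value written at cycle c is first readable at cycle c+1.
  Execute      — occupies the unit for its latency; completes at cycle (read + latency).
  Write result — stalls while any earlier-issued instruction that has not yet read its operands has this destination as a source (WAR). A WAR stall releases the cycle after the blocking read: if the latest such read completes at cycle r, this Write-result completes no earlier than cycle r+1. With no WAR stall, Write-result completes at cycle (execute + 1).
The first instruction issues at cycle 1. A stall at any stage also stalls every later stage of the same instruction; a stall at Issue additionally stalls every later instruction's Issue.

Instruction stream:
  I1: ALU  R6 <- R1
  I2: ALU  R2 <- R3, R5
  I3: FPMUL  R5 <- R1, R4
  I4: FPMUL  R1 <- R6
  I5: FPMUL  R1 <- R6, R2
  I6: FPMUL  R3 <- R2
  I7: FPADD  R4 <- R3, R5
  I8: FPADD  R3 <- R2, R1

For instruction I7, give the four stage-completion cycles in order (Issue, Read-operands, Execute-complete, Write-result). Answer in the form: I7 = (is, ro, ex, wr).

cycle 1: I1 dispatched to ALU
cycle 2: I1 operands ready
cycle 3: I1 complete
cycle 4: R6←I1
cycle 5: I2 dispatched to ALU
cycle 6: I2 operands ready | I3 dispatched to FPMUL
cycle 7: I2 complete | I3 operands ready
cycle 8: R2←I2
cycle 12: I3 complete
cycle 13: R5←I3
cycle 14: I4 dispatched to FPMUL
cycle 15: I4 operands ready
cycle 20: I4 complete
cycle 21: R1←I4
cycle 22: I5 dispatched to FPMUL
cycle 23: I5 operands ready
cycle 28: I5 complete
cycle 29: R1←I5
cycle 30: I6 dispatched to FPMUL
cycle 31: I6 operands ready | I7 dispatched to FPADD
cycle 36: I6 complete
cycle 37: R3←I6
cycle 38: I7 operands ready
cycle 41: I7 complete
cycle 42: R4←I7
cycle 43: I8 dispatched to FPADD
cycle 44: I8 operands ready
cycle 47: I8 complete
cycle 48: R3←I8

I7 = (31, 38, 41, 42)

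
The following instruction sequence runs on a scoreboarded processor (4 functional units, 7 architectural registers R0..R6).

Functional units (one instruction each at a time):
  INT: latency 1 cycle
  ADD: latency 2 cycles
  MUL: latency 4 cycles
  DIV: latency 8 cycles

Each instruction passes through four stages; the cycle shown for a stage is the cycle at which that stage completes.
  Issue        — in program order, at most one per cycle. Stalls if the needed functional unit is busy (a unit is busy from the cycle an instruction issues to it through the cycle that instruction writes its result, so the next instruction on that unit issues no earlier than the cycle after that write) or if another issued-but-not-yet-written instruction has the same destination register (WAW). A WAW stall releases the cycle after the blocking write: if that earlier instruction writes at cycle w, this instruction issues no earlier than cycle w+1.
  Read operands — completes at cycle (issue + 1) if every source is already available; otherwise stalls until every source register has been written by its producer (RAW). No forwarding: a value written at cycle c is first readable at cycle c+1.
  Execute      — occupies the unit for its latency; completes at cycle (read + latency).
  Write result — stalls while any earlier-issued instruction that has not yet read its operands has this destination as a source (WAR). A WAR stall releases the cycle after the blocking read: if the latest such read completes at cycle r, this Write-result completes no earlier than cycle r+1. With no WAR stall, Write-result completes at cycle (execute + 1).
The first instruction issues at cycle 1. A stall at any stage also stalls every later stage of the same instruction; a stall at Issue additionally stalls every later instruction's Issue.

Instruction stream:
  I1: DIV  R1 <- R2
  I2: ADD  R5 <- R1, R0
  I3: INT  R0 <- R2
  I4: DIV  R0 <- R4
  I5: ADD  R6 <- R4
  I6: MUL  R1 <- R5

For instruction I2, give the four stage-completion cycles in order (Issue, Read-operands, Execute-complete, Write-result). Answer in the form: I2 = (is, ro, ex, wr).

I2 = (2, 12, 14, 15)

1) issue 1, read 2, done 10, write 11
2) issue 2, read 12, done 14, write 15  <RAW R1: wait I1 write@11>
3) issue 3, read 4, done 5, write 13  <WAR R0: wait I2 read@12>
4) issue 14, read 15, done 23, write 24  <WAW R0: wait I3 write@13>
5) issue 16, read 17, done 19, write 20  <struct: ADD busy until I2 writes@15>
6) issue 17, read 18, done 22, write 23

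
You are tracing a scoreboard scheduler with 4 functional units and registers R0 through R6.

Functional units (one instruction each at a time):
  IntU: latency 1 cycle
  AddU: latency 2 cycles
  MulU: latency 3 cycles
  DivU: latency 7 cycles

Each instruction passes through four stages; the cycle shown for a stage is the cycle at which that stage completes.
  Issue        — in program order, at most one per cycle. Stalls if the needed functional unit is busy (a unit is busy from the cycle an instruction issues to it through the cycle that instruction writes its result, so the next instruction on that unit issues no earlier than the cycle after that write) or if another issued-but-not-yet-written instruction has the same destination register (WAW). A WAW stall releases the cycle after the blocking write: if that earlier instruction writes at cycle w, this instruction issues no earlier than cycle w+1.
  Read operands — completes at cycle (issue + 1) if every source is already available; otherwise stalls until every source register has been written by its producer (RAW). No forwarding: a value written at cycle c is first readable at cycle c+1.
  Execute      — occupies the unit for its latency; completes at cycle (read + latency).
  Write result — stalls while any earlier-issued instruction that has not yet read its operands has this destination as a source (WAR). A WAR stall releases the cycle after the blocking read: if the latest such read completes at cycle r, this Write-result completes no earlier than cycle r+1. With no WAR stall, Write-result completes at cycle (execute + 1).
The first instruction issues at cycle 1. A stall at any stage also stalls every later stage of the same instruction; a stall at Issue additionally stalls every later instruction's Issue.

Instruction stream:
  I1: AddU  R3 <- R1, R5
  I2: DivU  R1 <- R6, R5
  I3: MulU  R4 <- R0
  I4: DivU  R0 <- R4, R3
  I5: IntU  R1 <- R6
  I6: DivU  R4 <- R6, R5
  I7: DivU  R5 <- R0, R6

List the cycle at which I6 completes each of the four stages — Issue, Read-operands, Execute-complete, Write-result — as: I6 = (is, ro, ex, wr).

[1] issue I1 (AddU)
[2] I1 read-ops, issue I2 (DivU)
[3] I2 read-ops, issue I3 (MulU)
[4] I1 finished on AddU, I3 read-ops
[5] I1→R3
[7] I3 finished on MulU
[8] I3→R4
[10] I2 finished on DivU
[11] I2→R1
[12] issue I4 (DivU)
[13] I4 read-ops, issue I5 (IntU)
[14] I5 read-ops
[15] I5 finished on IntU
[16] I5→R1
[20] I4 finished on DivU
[21] I4→R0
[22] issue I6 (DivU)
[23] I6 read-ops
[30] I6 finished on DivU
[31] I6→R4
[32] issue I7 (DivU)
[33] I7 read-ops
[40] I7 finished on DivU
[41] I7→R5

I6 = (22, 23, 30, 31)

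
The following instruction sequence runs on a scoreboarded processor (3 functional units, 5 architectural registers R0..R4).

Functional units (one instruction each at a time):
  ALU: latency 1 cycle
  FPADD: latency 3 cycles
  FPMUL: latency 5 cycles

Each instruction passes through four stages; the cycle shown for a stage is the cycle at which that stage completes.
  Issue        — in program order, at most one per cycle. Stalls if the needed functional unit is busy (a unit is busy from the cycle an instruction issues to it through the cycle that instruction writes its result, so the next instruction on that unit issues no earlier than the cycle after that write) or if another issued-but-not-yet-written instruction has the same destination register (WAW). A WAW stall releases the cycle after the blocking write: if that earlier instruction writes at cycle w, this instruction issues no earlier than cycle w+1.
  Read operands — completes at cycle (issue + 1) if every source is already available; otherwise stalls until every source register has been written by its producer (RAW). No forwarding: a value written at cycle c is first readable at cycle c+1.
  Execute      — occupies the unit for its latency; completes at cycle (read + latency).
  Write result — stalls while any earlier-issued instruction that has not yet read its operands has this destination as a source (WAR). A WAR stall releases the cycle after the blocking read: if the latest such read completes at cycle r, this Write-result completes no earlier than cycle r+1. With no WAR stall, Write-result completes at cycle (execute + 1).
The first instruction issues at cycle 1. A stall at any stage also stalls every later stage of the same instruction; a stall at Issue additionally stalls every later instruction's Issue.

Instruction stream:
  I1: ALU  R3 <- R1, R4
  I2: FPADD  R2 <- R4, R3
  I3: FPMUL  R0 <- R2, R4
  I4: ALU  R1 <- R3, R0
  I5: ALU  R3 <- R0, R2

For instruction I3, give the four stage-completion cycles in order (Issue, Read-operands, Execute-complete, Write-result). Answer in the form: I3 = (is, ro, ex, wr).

I3 = (3, 10, 15, 16)

I1 -> (1, 2, 3, 4)
I2 -> (2, 5, 8, 9)  // RAW R3: wait I1 write@4
I3 -> (3, 10, 15, 16)  // RAW R2: wait I2 write@9
I4 -> (5, 17, 18, 19)  // struct: ALU busy until I1 writes@4, RAW R0: wait I3 write@16
I5 -> (20, 21, 22, 23)  // struct: ALU busy until I4 writes@19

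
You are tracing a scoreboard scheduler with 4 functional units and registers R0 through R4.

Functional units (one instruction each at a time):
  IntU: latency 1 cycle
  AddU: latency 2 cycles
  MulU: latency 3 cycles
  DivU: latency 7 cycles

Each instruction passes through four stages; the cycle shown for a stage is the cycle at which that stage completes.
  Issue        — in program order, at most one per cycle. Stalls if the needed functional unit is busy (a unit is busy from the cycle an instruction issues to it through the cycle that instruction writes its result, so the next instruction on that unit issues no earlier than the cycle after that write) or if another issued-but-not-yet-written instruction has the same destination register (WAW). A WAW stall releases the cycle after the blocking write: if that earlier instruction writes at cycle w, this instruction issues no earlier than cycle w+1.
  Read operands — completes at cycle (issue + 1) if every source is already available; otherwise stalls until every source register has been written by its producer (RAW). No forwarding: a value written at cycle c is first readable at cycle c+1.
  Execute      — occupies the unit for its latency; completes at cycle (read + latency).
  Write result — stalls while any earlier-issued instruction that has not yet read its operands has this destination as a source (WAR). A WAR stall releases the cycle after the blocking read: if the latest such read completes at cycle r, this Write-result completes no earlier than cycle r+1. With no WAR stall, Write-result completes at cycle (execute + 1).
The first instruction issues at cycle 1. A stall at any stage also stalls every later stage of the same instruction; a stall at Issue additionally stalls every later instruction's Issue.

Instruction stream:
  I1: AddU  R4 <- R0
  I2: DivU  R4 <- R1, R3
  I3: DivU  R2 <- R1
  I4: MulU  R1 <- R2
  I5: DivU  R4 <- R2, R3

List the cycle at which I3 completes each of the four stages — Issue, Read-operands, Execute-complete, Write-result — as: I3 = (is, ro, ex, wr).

I1: IS=1 RO=2 EX=4 WR=5
I2: IS=6 RO=7 EX=14 WR=15  [WAW R4: wait I1 write@5]
I3: IS=16 RO=17 EX=24 WR=25  [struct: DivU busy until I2 writes@15]
I4: IS=17 RO=26 EX=29 WR=30  [RAW R2: wait I3 write@25]
I5: IS=26 RO=27 EX=34 WR=35  [struct: DivU busy until I3 writes@25]

I3 = (16, 17, 24, 25)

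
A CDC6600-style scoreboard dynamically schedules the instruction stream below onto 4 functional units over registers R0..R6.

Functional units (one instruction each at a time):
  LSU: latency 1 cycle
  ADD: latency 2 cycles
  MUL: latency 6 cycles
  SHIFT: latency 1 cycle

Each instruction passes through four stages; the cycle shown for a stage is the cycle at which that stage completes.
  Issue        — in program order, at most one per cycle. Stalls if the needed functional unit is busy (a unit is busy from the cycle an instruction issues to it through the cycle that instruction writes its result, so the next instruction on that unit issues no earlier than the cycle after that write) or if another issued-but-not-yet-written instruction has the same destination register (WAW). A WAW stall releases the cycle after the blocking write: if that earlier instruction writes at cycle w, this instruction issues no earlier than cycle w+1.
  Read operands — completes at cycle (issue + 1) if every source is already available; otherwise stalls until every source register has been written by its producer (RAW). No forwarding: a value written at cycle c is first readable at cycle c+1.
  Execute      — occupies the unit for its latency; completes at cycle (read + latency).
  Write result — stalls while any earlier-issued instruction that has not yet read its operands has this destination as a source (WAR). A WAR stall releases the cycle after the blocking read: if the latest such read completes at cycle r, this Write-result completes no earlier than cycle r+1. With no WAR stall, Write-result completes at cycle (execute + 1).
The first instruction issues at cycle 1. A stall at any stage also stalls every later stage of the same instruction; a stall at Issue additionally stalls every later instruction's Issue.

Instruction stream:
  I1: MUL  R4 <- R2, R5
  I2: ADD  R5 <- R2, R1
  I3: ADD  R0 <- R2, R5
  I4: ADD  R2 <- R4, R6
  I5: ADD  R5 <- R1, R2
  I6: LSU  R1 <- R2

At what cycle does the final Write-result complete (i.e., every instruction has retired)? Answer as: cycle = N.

I1 -> (1, 2, 8, 9)
I2 -> (2, 3, 5, 6)
I3 -> (7, 8, 10, 11)  // struct: ADD busy until I2 writes@6
I4 -> (12, 13, 15, 16)  // struct: ADD busy until I3 writes@11
I5 -> (17, 18, 20, 21)  // struct: ADD busy until I4 writes@16
I6 -> (18, 19, 20, 21)

cycle = 21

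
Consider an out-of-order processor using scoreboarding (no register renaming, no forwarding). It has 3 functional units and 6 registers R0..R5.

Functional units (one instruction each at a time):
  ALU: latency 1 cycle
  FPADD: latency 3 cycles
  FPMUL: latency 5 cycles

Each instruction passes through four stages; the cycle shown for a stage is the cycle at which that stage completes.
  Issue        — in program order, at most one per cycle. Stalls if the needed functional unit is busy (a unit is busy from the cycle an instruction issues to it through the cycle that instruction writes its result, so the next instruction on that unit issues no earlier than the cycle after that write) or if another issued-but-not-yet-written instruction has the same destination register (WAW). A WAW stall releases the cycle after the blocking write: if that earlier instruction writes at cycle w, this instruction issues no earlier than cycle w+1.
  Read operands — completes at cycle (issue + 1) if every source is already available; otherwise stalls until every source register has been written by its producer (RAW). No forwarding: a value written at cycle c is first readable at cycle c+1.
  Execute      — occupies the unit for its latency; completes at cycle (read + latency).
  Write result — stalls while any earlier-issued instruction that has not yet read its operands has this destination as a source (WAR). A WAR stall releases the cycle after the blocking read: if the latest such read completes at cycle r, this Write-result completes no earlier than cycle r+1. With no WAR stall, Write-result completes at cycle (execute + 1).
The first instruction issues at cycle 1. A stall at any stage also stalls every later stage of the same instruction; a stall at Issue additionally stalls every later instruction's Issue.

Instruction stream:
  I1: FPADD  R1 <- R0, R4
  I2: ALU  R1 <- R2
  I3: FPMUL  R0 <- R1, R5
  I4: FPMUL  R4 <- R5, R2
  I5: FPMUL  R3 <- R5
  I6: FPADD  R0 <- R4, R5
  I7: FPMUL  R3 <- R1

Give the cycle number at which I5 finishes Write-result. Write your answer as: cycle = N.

I1  is:1  ro:2  ex:5  wr:6
I2  is:7  ro:8  ex:9  wr:10  — WAW R1: wait I1 write@6
I3  is:8  ro:11  ex:16  wr:17  — RAW R1: wait I2 write@10
I4  is:18  ro:19  ex:24  wr:25  — struct: FPMUL busy until I3 writes@17
I5  is:26  ro:27  ex:32  wr:33  — struct: FPMUL busy until I4 writes@25
I6  is:27  ro:28  ex:31  wr:32
I7  is:34  ro:35  ex:40  wr:41  — struct: FPMUL busy until I5 writes@33

cycle = 33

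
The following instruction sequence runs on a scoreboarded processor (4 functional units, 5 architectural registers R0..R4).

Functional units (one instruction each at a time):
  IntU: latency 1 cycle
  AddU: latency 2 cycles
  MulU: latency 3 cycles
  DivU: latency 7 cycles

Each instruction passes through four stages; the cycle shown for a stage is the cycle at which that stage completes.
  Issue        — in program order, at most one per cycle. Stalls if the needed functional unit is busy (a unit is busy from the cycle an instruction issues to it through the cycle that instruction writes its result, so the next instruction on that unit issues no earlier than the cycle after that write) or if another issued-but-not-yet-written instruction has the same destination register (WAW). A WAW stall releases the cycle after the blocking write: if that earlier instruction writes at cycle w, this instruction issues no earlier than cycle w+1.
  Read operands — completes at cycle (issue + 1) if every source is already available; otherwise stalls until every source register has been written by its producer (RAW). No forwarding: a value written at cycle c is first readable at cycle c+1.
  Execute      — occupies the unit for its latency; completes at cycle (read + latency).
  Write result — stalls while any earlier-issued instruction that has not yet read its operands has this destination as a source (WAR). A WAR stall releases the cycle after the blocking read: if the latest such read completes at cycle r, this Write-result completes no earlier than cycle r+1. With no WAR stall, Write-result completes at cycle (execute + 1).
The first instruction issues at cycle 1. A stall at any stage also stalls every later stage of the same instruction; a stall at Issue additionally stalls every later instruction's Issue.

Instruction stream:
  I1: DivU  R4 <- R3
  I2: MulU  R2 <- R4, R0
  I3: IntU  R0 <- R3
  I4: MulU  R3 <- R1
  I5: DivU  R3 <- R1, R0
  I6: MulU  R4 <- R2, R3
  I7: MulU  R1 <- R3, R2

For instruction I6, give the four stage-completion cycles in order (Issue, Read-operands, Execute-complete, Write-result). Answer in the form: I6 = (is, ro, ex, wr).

I1  is:1  ro:2  ex:9  wr:10
I2  is:2  ro:11  ex:14  wr:15  — RAW R4: wait I1 write@10
I3  is:3  ro:4  ex:5  wr:12  — WAR R0: wait I2 read@11
I4  is:16  ro:17  ex:20  wr:21  — struct: MulU busy until I2 writes@15
I5  is:22  ro:23  ex:30  wr:31  — WAW R3: wait I4 write@21
I6  is:23  ro:32  ex:35  wr:36  — RAW R3: wait I5 write@31
I7  is:37  ro:38  ex:41  wr:42  — struct: MulU busy until I6 writes@36

I6 = (23, 32, 35, 36)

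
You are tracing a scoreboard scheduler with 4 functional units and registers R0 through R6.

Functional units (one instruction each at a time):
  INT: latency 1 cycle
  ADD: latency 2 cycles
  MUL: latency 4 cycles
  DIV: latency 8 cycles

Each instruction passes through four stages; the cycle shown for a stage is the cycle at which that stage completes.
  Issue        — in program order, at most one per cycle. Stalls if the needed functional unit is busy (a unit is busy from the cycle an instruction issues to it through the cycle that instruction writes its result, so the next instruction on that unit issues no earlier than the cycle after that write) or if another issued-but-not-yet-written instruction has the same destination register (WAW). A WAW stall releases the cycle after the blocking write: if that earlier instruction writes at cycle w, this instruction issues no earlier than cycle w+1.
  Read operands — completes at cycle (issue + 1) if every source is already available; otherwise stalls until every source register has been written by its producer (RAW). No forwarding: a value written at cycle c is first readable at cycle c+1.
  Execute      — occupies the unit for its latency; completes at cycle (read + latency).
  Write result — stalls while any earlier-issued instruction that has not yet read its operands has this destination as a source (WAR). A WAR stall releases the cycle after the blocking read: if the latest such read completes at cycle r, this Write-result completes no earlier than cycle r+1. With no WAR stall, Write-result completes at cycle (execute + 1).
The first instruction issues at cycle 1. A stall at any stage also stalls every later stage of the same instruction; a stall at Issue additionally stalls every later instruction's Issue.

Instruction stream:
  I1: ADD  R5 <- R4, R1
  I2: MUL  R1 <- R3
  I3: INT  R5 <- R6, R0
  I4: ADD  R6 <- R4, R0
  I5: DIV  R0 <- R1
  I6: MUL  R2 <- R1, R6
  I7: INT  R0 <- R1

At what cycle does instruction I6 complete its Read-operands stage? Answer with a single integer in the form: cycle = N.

t=1  issue I1 (ADD)
t=2  I1 read-ops; issue I2 (MUL)
t=3  I2 read-ops
t=4  I1 finished on ADD
t=5  I1→R5
t=6  issue I3 (INT)
t=7  I2 finished on MUL; I3 read-ops; issue I4 (ADD)
t=8  I2→R1; I3 finished on INT; I4 read-ops; issue I5 (DIV)
t=9  I3→R5; I5 read-ops; issue I6 (MUL)
t=10  I4 finished on ADD
t=11  I4→R6
t=12  I6 read-ops
t=16  I6 finished on MUL
t=17  I5 finished on DIV; I6→R2
t=18  I5→R0
t=19  issue I7 (INT)
t=20  I7 read-ops
t=21  I7 finished on INT
t=22  I7→R0

cycle = 12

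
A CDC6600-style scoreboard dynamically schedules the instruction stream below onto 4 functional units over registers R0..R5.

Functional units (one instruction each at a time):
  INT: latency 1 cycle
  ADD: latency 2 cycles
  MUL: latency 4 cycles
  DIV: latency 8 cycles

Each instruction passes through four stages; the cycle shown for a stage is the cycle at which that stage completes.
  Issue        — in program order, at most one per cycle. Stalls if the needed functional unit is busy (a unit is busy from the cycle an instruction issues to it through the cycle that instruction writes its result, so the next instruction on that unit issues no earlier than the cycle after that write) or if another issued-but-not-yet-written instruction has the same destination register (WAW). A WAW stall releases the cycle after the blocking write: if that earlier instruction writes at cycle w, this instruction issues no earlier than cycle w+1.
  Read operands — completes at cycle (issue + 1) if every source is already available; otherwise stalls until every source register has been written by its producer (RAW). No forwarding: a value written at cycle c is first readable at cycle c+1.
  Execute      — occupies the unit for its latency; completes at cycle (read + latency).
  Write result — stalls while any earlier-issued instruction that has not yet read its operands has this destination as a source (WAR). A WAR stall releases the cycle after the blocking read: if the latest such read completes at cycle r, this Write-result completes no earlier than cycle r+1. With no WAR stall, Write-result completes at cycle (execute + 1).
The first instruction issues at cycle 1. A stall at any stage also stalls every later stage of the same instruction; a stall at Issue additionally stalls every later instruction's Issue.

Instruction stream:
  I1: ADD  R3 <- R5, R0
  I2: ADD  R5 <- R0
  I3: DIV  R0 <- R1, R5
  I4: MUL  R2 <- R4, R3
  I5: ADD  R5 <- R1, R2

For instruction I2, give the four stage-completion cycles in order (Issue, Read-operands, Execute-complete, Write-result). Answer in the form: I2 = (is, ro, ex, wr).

I2 = (6, 7, 9, 10)

I1  is:1  ro:2  ex:4  wr:5
I2  is:6  ro:7  ex:9  wr:10  — struct: ADD busy until I1 writes@5
I3  is:7  ro:11  ex:19  wr:20  — RAW R5: wait I2 write@10
I4  is:8  ro:9  ex:13  wr:14
I5  is:11  ro:15  ex:17  wr:18  — struct: ADD busy until I2 writes@10, RAW R2: wait I4 write@14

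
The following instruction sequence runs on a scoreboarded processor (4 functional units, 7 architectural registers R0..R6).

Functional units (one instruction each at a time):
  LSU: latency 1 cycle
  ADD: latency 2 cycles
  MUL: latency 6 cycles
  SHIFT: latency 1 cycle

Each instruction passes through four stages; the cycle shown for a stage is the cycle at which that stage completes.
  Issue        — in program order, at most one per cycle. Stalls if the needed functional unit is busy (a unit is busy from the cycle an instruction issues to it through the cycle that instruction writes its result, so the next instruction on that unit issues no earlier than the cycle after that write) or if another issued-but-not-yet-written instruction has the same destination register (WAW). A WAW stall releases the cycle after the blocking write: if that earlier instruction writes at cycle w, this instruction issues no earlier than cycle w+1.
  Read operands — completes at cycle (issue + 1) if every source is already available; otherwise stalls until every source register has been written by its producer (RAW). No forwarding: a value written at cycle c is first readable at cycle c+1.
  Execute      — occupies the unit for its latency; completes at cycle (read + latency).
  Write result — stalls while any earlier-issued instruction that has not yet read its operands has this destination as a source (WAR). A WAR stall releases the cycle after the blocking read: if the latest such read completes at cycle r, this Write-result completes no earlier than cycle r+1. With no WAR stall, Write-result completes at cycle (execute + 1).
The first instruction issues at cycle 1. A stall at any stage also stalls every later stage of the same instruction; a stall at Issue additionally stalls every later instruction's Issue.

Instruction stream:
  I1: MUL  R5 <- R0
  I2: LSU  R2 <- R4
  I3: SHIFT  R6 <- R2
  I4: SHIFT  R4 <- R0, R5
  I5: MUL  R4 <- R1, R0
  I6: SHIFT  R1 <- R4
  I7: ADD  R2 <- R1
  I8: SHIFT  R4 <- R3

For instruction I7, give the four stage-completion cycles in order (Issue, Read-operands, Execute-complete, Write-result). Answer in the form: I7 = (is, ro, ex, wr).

I7 = (15, 25, 27, 28)

  I1 | 1 | 2 | 8 | 9
  I2 | 2 | 3 | 4 | 5
  I3 | 3 | 6 | 7 | 8   RAW R2: wait I2 write@5
  I4 | 9 | 10 | 11 | 12   struct: SHIFT busy until I3 writes@8
  I5 | 13 | 14 | 20 | 21   WAW R4: wait I4 write@12
  I6 | 14 | 22 | 23 | 24   RAW R4: wait I5 write@21
  I7 | 15 | 25 | 27 | 28   RAW R1: wait I6 write@24
  I8 | 25 | 26 | 27 | 28   struct: SHIFT busy until I6 writes@24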